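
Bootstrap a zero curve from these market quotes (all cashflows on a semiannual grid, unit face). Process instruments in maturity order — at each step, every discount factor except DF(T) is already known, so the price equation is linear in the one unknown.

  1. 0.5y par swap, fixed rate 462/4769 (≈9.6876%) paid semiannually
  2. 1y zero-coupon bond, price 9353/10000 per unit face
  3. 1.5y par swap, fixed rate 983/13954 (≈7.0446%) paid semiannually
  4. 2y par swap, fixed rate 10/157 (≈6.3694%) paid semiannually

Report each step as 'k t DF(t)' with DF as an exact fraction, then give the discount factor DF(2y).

step 1 [0.5y] swap r/2=231/4769: DF=(1 − 231/4769·(0))/(1+231/4769) = 4769/5000 ≈ 0.953800
step 2 [1y] zero: DF = P = 9353/10000 ≈ 0.935300
step 3 [1.5y] swap r/2=983/27908: DF=(1 − 983/27908·(0.953800+0.935300))/(1+983/27908) = 9017/10000 ≈ 0.901700
step 4 [2y] swap r/2=5/157: DF=(1 − 5/157·(0.953800+0.935300+0.901700))/(1+5/157) = 883/1000 ≈ 0.883000

1 1/2 4769/5000
2 1 9353/10000
3 3/2 9017/10000
4 2 883/1000
DF(2y) = 883/1000 ≈ 0.883000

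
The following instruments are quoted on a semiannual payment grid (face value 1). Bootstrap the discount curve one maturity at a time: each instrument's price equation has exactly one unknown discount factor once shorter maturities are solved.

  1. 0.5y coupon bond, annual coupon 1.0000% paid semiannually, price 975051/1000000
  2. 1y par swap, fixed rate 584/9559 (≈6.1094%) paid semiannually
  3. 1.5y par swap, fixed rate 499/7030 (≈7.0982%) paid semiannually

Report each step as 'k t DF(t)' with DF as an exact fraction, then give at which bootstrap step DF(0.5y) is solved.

step 1 [0.5y] bond c/2=1/200: DF=(975051/1000000 − 1/200·(0))/(1+1/200) = 4851/5000 ≈ 0.970200
step 2 [1y] swap r/2=292/9559: DF=(1 − 292/9559·(0.970200))/(1+292/9559) = 1177/1250 ≈ 0.941600
step 3 [1.5y] swap r/2=499/14060: DF=(1 − 499/14060·(0.970200+0.941600))/(1+499/14060) = 4501/5000 ≈ 0.900200

1 1/2 4851/5000
2 1 1177/1250
3 3/2 4501/5000
DF(0.5y) is solved at step 1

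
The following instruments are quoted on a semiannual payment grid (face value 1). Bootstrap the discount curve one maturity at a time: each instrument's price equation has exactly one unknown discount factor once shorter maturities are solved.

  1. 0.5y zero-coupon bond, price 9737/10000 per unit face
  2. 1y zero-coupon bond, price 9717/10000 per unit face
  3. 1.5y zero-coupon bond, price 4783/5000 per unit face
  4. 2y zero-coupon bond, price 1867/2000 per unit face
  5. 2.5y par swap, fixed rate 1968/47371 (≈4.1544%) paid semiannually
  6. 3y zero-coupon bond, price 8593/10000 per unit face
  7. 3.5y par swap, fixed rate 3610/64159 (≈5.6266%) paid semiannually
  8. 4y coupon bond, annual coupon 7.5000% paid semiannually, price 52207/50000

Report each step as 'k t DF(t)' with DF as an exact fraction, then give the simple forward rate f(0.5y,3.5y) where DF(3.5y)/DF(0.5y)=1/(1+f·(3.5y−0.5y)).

1 1/2 9737/10000
2 1 9717/10000
3 3/2 4783/5000
4 2 1867/2000
5 5/2 1127/1250
6 3 8593/10000
7 7/2 1639/2000
8 4 1549/2000
f(0.5y,3.5y) = ((9737/10000)/(1639/2000) − 1)/(3) = 514/8195 ≈ 6.2721%

step 1 [0.5y] zero: DF = P = 9737/10000 ≈ 0.973700
step 2 [1y] zero: DF = P = 9717/10000 ≈ 0.971700
step 3 [1.5y] zero: DF = P = 4783/5000 ≈ 0.956600
step 4 [2y] zero: DF = P = 1867/2000 ≈ 0.933500
step 5 [2.5y] swap r/2=984/47371: DF=(1 − 984/47371·(0.973700+0.971700+0.956600+0.933500))/(1+984/47371) = 1127/1250 ≈ 0.901600
step 6 [3y] zero: DF = P = 8593/10000 ≈ 0.859300
step 7 [3.5y] swap r/2=1805/64159: DF=(1 − 1805/64159·(0.973700+0.971700+0.956600+0.933500+0.901600+0.859300))/(1+1805/64159) = 1639/2000 ≈ 0.819500
step 8 [4y] bond c/2=3/80: DF=(52207/50000 − 3/80·(0.973700+0.971700+0.956600+0.933500+0.901600+0.859300+0.819500))/(1+3/80) = 1549/2000 ≈ 0.774500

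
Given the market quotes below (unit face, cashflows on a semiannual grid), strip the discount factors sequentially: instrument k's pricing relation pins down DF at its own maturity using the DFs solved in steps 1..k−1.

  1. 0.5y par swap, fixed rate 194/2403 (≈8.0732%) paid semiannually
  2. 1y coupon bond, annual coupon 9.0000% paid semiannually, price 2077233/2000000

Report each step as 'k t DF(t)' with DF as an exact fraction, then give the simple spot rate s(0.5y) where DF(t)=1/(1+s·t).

step 1 [0.5y] swap r/2=97/2403: DF=(1 − 97/2403·(0))/(1+97/2403) = 2403/2500 ≈ 0.961200
step 2 [1y] bond c/2=9/200: DF=(2077233/2000000 − 9/200·(0.961200))/(1+9/200) = 381/400 ≈ 0.952500

1 1/2 2403/2500
2 1 381/400
s(0.5y) = (1/(2403/2500) − 1)/(1/2) = 194/2403 ≈ 8.0732%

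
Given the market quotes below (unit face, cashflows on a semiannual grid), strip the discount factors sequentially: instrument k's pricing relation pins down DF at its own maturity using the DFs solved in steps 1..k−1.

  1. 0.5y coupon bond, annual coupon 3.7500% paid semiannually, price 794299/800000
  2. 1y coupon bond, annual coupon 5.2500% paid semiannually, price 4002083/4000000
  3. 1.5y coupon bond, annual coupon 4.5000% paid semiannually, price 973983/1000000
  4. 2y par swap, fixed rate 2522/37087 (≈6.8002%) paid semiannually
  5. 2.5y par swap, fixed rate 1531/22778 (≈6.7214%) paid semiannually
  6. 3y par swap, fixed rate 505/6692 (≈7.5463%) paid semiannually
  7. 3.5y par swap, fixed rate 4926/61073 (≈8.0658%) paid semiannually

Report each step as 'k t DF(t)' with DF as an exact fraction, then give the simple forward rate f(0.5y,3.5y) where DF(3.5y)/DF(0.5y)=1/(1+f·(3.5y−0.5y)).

1 1/2 4873/5000
2 1 19/20
3 3/2 4551/5000
4 2 8739/10000
5 5/2 8469/10000
6 3 399/500
7 7/2 7537/10000
f(0.5y,3.5y) = ((4873/5000)/(7537/10000) − 1)/(3) = 2209/22611 ≈ 9.7696%

step 1 [0.5y] bond c/2=3/160: DF=(794299/800000 − 3/160·(0))/(1+3/160) = 4873/5000 ≈ 0.974600
step 2 [1y] bond c/2=21/800: DF=(4002083/4000000 − 21/800·(0.974600))/(1+21/800) = 19/20 ≈ 0.950000
step 3 [1.5y] bond c/2=9/400: DF=(973983/1000000 − 9/400·(0.974600+0.950000))/(1+9/400) = 4551/5000 ≈ 0.910200
step 4 [2y] swap r/2=1261/37087: DF=(1 − 1261/37087·(0.974600+0.950000+0.910200))/(1+1261/37087) = 8739/10000 ≈ 0.873900
step 5 [2.5y] swap r/2=1531/45556: DF=(1 − 1531/45556·(0.974600+0.950000+0.910200+0.873900))/(1+1531/45556) = 8469/10000 ≈ 0.846900
step 6 [3y] swap r/2=505/13384: DF=(1 − 505/13384·(0.974600+0.950000+0.910200+0.873900+0.846900))/(1+505/13384) = 399/500 ≈ 0.798000
step 7 [3.5y] swap r/2=2463/61073: DF=(1 − 2463/61073·(0.974600+0.950000+0.910200+0.873900+0.846900+0.798000))/(1+2463/61073) = 7537/10000 ≈ 0.753700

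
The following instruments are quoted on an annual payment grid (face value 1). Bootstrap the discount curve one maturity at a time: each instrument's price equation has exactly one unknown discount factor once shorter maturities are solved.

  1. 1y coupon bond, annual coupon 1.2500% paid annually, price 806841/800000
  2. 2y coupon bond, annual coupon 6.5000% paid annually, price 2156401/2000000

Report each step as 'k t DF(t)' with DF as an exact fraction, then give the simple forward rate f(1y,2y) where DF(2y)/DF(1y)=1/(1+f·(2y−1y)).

1 1 9961/10000
2 2 2379/2500
f(1y,2y) = ((9961/10000)/(2379/2500) − 1)/(1) = 445/9516 ≈ 4.6763%

step 1 [1y] bond c/1=1/80: DF=(806841/800000 − 1/80·(0))/(1+1/80) = 9961/10000 ≈ 0.996100
step 2 [2y] bond c/1=13/200: DF=(2156401/2000000 − 13/200·(0.996100))/(1+13/200) = 2379/2500 ≈ 0.951600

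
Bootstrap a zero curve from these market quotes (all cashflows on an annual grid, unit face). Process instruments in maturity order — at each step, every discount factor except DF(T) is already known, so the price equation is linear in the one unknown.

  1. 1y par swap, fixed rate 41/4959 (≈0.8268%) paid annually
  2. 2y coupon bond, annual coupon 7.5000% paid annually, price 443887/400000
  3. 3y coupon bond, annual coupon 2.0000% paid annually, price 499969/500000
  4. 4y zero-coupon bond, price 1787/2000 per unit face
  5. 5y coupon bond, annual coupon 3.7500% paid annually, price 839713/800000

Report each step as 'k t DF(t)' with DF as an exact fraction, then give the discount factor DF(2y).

step 1 [1y] swap r/1=41/4959: DF=(1 − 41/4959·(0))/(1+41/4959) = 4959/5000 ≈ 0.991800
step 2 [2y] bond c/1=3/40: DF=(443887/400000 − 3/40·(0.991800))/(1+3/40) = 9631/10000 ≈ 0.963100
step 3 [3y] bond c/1=1/50: DF=(499969/500000 − 1/50·(0.991800+0.963100))/(1+1/50) = 471/500 ≈ 0.942000
step 4 [4y] zero: DF = P = 1787/2000 ≈ 0.893500
step 5 [5y] bond c/1=3/80: DF=(839713/800000 − 3/80·(0.991800+0.963100+0.942000+0.893500))/(1+3/80) = 8747/10000 ≈ 0.874700

1 1 4959/5000
2 2 9631/10000
3 3 471/500
4 4 1787/2000
5 5 8747/10000
DF(2y) = 9631/10000 ≈ 0.963100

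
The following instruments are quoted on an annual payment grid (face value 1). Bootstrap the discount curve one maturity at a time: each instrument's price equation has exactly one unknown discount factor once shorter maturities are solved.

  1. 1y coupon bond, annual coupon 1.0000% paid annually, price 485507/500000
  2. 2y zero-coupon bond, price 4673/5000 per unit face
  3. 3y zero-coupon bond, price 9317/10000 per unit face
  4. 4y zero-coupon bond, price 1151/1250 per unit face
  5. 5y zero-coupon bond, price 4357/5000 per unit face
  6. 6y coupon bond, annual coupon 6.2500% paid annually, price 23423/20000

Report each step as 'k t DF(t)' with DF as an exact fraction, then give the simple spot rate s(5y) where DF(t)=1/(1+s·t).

1 1 4807/5000
2 2 4673/5000
3 3 9317/10000
4 4 1151/1250
5 5 4357/5000
6 6 1661/2000
s(5y) = (1/(4357/5000) − 1)/(5) = 643/21785 ≈ 2.9516%

step 1 [1y] bond c/1=1/100: DF=(485507/500000 − 1/100·(0))/(1+1/100) = 4807/5000 ≈ 0.961400
step 2 [2y] zero: DF = P = 4673/5000 ≈ 0.934600
step 3 [3y] zero: DF = P = 9317/10000 ≈ 0.931700
step 4 [4y] zero: DF = P = 1151/1250 ≈ 0.920800
step 5 [5y] zero: DF = P = 4357/5000 ≈ 0.871400
step 6 [6y] bond c/1=1/16: DF=(23423/20000 − 1/16·(0.961400+0.934600+0.931700+0.920800+0.871400))/(1+1/16) = 1661/2000 ≈ 0.830500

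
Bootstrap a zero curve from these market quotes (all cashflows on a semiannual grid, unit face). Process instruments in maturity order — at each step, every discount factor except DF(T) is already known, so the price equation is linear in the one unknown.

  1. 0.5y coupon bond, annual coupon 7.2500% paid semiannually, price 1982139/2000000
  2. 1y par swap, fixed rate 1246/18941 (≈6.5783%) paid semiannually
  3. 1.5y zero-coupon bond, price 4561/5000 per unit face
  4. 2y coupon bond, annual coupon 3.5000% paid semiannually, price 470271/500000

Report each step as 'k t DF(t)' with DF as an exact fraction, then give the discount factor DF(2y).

step 1 [0.5y] bond c/2=29/800: DF=(1982139/2000000 − 29/800·(0))/(1+29/800) = 2391/2500 ≈ 0.956400
step 2 [1y] swap r/2=623/18941: DF=(1 − 623/18941·(0.956400))/(1+623/18941) = 9377/10000 ≈ 0.937700
step 3 [1.5y] zero: DF = P = 4561/5000 ≈ 0.912200
step 4 [2y] bond c/2=7/400: DF=(470271/500000 − 7/400·(0.956400+0.937700+0.912200))/(1+7/400) = 8761/10000 ≈ 0.876100

1 1/2 2391/2500
2 1 9377/10000
3 3/2 4561/5000
4 2 8761/10000
DF(2y) = 8761/10000 ≈ 0.876100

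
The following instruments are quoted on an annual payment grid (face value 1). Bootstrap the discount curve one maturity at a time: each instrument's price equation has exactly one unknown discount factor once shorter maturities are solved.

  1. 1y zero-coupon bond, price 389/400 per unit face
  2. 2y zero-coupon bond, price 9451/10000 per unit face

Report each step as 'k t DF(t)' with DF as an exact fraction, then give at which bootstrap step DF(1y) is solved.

1 1 389/400
2 2 9451/10000
DF(1y) is solved at step 1

step 1 [1y] zero: DF = P = 389/400 ≈ 0.972500
step 2 [2y] zero: DF = P = 9451/10000 ≈ 0.945100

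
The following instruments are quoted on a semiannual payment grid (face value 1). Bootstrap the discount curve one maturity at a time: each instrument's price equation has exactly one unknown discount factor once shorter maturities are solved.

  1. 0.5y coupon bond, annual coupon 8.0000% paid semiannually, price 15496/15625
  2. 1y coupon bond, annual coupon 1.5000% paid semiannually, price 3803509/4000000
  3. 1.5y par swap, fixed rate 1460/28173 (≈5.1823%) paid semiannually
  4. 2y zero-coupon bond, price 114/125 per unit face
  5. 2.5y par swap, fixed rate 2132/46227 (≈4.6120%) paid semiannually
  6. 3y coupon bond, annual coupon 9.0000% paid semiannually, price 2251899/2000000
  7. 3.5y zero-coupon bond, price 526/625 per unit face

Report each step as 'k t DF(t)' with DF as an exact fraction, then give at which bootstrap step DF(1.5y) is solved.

1 1/2 596/625
2 1 9367/10000
3 3/2 927/1000
4 2 114/125
5 5/2 4467/5000
6 3 549/625
7 7/2 526/625
DF(1.5y) is solved at step 3

step 1 [0.5y] bond c/2=1/25: DF=(15496/15625 − 1/25·(0))/(1+1/25) = 596/625 ≈ 0.953600
step 2 [1y] bond c/2=3/400: DF=(3803509/4000000 − 3/400·(0.953600))/(1+3/400) = 9367/10000 ≈ 0.936700
step 3 [1.5y] swap r/2=730/28173: DF=(1 − 730/28173·(0.953600+0.936700))/(1+730/28173) = 927/1000 ≈ 0.927000
step 4 [2y] zero: DF = P = 114/125 ≈ 0.912000
step 5 [2.5y] swap r/2=1066/46227: DF=(1 − 1066/46227·(0.953600+0.936700+0.927000+0.912000))/(1+1066/46227) = 4467/5000 ≈ 0.893400
step 6 [3y] bond c/2=9/200: DF=(2251899/2000000 − 9/200·(0.953600+0.936700+0.927000+0.912000+0.893400))/(1+9/200) = 549/625 ≈ 0.878400
step 7 [3.5y] zero: DF = P = 526/625 ≈ 0.841600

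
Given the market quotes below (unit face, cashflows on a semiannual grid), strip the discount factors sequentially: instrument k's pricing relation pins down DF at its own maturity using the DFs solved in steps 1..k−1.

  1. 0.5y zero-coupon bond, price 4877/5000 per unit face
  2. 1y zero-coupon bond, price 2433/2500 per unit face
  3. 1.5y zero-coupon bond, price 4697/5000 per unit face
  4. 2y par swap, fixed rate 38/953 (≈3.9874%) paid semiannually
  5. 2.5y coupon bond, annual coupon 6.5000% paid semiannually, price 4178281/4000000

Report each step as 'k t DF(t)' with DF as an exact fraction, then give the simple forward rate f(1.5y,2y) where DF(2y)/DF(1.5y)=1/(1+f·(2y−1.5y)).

step 1 [0.5y] zero: DF = P = 4877/5000 ≈ 0.975400
step 2 [1y] zero: DF = P = 2433/2500 ≈ 0.973200
step 3 [1.5y] zero: DF = P = 4697/5000 ≈ 0.939400
step 4 [2y] swap r/2=19/953: DF=(1 − 19/953·(0.975400+0.973200+0.939400))/(1+19/953) = 231/250 ≈ 0.924000
step 5 [2.5y] bond c/2=13/400: DF=(4178281/4000000 − 13/400·(0.975400+0.973200+0.939400+0.924000))/(1+13/400) = 8917/10000 ≈ 0.891700

1 1/2 4877/5000
2 1 2433/2500
3 3/2 4697/5000
4 2 231/250
5 5/2 8917/10000
f(1.5y,2y) = ((4697/5000)/(231/250) − 1)/(1/2) = 1/30 ≈ 3.3333%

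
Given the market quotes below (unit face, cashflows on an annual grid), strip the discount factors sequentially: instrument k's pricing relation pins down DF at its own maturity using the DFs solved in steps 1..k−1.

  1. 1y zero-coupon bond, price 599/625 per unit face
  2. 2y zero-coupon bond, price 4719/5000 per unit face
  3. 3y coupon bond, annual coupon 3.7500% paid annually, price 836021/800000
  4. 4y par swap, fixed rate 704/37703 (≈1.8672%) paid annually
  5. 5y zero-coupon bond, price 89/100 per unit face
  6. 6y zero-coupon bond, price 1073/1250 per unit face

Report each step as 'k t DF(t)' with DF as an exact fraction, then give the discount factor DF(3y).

1 1 599/625
2 2 4719/5000
3 3 1877/2000
4 4 581/625
5 5 89/100
6 6 1073/1250
DF(3y) = 1877/2000 ≈ 0.938500

step 1 [1y] zero: DF = P = 599/625 ≈ 0.958400
step 2 [2y] zero: DF = P = 4719/5000 ≈ 0.943800
step 3 [3y] bond c/1=3/80: DF=(836021/800000 − 3/80·(0.958400+0.943800))/(1+3/80) = 1877/2000 ≈ 0.938500
step 4 [4y] swap r/1=704/37703: DF=(1 − 704/37703·(0.958400+0.943800+0.938500))/(1+704/37703) = 581/625 ≈ 0.929600
step 5 [5y] zero: DF = P = 89/100 ≈ 0.890000
step 6 [6y] zero: DF = P = 1073/1250 ≈ 0.858400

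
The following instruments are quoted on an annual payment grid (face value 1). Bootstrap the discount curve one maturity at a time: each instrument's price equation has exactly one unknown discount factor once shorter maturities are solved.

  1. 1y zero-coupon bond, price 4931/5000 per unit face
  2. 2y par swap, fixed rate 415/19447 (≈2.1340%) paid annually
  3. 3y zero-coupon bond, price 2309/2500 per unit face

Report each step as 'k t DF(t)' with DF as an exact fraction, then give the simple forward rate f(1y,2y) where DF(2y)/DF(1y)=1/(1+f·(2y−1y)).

step 1 [1y] zero: DF = P = 4931/5000 ≈ 0.986200
step 2 [2y] swap r/1=415/19447: DF=(1 − 415/19447·(0.986200))/(1+415/19447) = 1917/2000 ≈ 0.958500
step 3 [3y] zero: DF = P = 2309/2500 ≈ 0.923600

1 1 4931/5000
2 2 1917/2000
3 3 2309/2500
f(1y,2y) = ((4931/5000)/(1917/2000) − 1)/(1) = 277/9585 ≈ 2.8899%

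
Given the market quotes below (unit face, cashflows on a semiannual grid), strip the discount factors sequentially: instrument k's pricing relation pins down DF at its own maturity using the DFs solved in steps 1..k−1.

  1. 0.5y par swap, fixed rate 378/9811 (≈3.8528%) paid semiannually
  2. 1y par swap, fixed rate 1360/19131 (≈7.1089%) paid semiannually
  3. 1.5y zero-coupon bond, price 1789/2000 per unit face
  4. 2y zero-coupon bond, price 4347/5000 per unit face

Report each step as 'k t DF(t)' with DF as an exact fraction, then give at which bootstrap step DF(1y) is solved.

1 1/2 9811/10000
2 1 233/250
3 3/2 1789/2000
4 2 4347/5000
DF(1y) is solved at step 2

step 1 [0.5y] swap r/2=189/9811: DF=(1 − 189/9811·(0))/(1+189/9811) = 9811/10000 ≈ 0.981100
step 2 [1y] swap r/2=680/19131: DF=(1 − 680/19131·(0.981100))/(1+680/19131) = 233/250 ≈ 0.932000
step 3 [1.5y] zero: DF = P = 1789/2000 ≈ 0.894500
step 4 [2y] zero: DF = P = 4347/5000 ≈ 0.869400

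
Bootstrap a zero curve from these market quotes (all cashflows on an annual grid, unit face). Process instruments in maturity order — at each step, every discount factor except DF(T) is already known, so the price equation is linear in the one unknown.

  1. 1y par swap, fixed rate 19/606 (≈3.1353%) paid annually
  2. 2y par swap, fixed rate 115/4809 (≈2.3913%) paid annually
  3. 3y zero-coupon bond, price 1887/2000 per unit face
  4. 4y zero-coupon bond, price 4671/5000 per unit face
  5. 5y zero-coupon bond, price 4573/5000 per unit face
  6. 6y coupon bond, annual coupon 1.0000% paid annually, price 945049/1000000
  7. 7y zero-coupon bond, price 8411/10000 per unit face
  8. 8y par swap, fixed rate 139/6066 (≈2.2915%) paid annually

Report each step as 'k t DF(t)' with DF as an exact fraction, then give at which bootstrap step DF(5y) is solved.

1 1 606/625
2 2 477/500
3 3 1887/2000
4 4 4671/5000
5 5 4573/5000
6 6 889/1000
7 7 8411/10000
8 8 2083/2500
DF(5y) is solved at step 5

step 1 [1y] swap r/1=19/606: DF=(1 − 19/606·(0))/(1+19/606) = 606/625 ≈ 0.969600
step 2 [2y] swap r/1=115/4809: DF=(1 − 115/4809·(0.969600))/(1+115/4809) = 477/500 ≈ 0.954000
step 3 [3y] zero: DF = P = 1887/2000 ≈ 0.943500
step 4 [4y] zero: DF = P = 4671/5000 ≈ 0.934200
step 5 [5y] zero: DF = P = 4573/5000 ≈ 0.914600
step 6 [6y] bond c/1=1/100: DF=(945049/1000000 − 1/100·(0.969600+0.954000+0.943500+0.934200+0.914600))/(1+1/100) = 889/1000 ≈ 0.889000
step 7 [7y] zero: DF = P = 8411/10000 ≈ 0.841100
step 8 [8y] swap r/1=139/6066: DF=(1 − 139/6066·(0.969600+0.954000+0.943500+0.934200+0.914600+0.889000+0.841100))/(1+139/6066) = 2083/2500 ≈ 0.833200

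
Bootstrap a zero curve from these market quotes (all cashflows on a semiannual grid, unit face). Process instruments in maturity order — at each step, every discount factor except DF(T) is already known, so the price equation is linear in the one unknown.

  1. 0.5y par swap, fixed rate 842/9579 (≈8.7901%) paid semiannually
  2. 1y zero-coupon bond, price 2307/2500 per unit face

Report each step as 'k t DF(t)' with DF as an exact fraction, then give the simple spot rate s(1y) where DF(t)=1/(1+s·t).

1 1/2 9579/10000
2 1 2307/2500
s(1y) = (1/(2307/2500) − 1)/(1) = 193/2307 ≈ 8.3658%

step 1 [0.5y] swap r/2=421/9579: DF=(1 − 421/9579·(0))/(1+421/9579) = 9579/10000 ≈ 0.957900
step 2 [1y] zero: DF = P = 2307/2500 ≈ 0.922800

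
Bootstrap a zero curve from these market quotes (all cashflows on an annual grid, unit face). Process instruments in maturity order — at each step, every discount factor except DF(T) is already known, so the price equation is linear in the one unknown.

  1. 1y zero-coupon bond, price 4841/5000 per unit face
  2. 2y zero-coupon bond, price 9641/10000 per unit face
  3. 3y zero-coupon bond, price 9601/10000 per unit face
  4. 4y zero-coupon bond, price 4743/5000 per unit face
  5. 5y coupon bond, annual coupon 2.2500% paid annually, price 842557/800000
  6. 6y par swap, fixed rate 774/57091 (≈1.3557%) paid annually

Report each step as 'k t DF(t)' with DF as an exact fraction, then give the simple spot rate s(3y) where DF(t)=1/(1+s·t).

step 1 [1y] zero: DF = P = 4841/5000 ≈ 0.968200
step 2 [2y] zero: DF = P = 9641/10000 ≈ 0.964100
step 3 [3y] zero: DF = P = 9601/10000 ≈ 0.960100
step 4 [4y] zero: DF = P = 4743/5000 ≈ 0.948600
step 5 [5y] bond c/1=9/400: DF=(842557/800000 − 9/400·(0.968200+0.964100+0.960100+0.948600))/(1+9/400) = 1891/2000 ≈ 0.945500
step 6 [6y] swap r/1=774/57091: DF=(1 − 774/57091·(0.968200+0.964100+0.960100+0.948600+0.945500))/(1+774/57091) = 4613/5000 ≈ 0.922600

1 1 4841/5000
2 2 9641/10000
3 3 9601/10000
4 4 4743/5000
5 5 1891/2000
6 6 4613/5000
s(3y) = (1/(9601/10000) − 1)/(3) = 133/9601 ≈ 1.3853%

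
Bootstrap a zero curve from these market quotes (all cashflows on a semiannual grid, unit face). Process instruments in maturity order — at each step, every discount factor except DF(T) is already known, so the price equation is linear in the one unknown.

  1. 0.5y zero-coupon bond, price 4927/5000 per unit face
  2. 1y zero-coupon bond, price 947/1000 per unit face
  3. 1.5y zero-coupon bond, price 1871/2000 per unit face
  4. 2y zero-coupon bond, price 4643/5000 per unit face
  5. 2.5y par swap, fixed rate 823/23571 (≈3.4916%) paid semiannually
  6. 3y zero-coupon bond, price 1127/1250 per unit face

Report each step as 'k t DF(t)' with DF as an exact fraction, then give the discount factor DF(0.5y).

step 1 [0.5y] zero: DF = P = 4927/5000 ≈ 0.985400
step 2 [1y] zero: DF = P = 947/1000 ≈ 0.947000
step 3 [1.5y] zero: DF = P = 1871/2000 ≈ 0.935500
step 4 [2y] zero: DF = P = 4643/5000 ≈ 0.928600
step 5 [2.5y] swap r/2=823/47142: DF=(1 − 823/47142·(0.985400+0.947000+0.935500+0.928600))/(1+823/47142) = 9177/10000 ≈ 0.917700
step 6 [3y] zero: DF = P = 1127/1250 ≈ 0.901600

1 1/2 4927/5000
2 1 947/1000
3 3/2 1871/2000
4 2 4643/5000
5 5/2 9177/10000
6 3 1127/1250
DF(0.5y) = 4927/5000 ≈ 0.985400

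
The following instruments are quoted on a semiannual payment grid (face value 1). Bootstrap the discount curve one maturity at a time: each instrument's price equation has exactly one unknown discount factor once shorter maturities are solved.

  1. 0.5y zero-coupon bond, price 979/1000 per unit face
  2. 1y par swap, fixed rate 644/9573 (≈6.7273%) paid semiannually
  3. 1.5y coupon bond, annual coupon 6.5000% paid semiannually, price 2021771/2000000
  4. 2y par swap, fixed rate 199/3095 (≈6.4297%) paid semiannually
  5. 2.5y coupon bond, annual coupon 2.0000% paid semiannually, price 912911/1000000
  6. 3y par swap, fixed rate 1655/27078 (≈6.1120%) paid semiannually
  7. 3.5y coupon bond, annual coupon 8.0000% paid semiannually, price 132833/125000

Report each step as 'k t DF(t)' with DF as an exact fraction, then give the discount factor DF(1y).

step 1 [0.5y] zero: DF = P = 979/1000 ≈ 0.979000
step 2 [1y] swap r/2=322/9573: DF=(1 − 322/9573·(0.979000))/(1+322/9573) = 2339/2500 ≈ 0.935600
step 3 [1.5y] bond c/2=13/400: DF=(2021771/2000000 − 13/400·(0.979000+0.935600))/(1+13/400) = 2297/2500 ≈ 0.918800
step 4 [2y] swap r/2=199/6190: DF=(1 − 199/6190·(0.979000+0.935600+0.918800))/(1+199/6190) = 4403/5000 ≈ 0.880600
step 5 [2.5y] bond c/2=1/100: DF=(912911/1000000 − 1/100·(0.979000+0.935600+0.918800+0.880600))/(1+1/100) = 8671/10000 ≈ 0.867100
step 6 [3y] swap r/2=1655/54156: DF=(1 − 1655/54156·(0.979000+0.935600+0.918800+0.880600+0.867100))/(1+1655/54156) = 1669/2000 ≈ 0.834500
step 7 [3.5y] bond c/2=1/25: DF=(132833/125000 − 1/25·(0.979000+0.935600+0.918800+0.880600+0.867100+0.834500))/(1+1/25) = 1627/2000 ≈ 0.813500

1 1/2 979/1000
2 1 2339/2500
3 3/2 2297/2500
4 2 4403/5000
5 5/2 8671/10000
6 3 1669/2000
7 7/2 1627/2000
DF(1y) = 2339/2500 ≈ 0.935600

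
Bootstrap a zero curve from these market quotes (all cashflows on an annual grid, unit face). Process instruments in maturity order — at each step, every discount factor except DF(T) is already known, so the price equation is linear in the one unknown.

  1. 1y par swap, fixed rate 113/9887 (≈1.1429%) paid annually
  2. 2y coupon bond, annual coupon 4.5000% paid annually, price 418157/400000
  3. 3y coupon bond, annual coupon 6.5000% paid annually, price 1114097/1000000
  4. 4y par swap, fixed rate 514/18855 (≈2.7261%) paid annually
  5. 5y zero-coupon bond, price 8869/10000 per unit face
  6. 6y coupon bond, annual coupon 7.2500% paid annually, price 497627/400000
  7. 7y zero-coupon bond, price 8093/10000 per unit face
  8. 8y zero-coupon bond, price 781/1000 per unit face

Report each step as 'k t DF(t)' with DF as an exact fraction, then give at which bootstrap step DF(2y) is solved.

step 1 [1y] swap r/1=113/9887: DF=(1 − 113/9887·(0))/(1+113/9887) = 9887/10000 ≈ 0.988700
step 2 [2y] bond c/1=9/200: DF=(418157/400000 − 9/200·(0.988700))/(1+9/200) = 4789/5000 ≈ 0.957800
step 3 [3y] bond c/1=13/200: DF=(1114097/1000000 − 13/200·(0.988700+0.957800))/(1+13/200) = 9273/10000 ≈ 0.927300
step 4 [4y] swap r/1=514/18855: DF=(1 − 514/18855·(0.988700+0.957800+0.927300))/(1+514/18855) = 2243/2500 ≈ 0.897200
step 5 [5y] zero: DF = P = 8869/10000 ≈ 0.886900
step 6 [6y] bond c/1=29/400: DF=(497627/400000 − 29/400·(0.988700+0.957800+0.927300+0.897200+0.886900))/(1+29/400) = 8451/10000 ≈ 0.845100
step 7 [7y] zero: DF = P = 8093/10000 ≈ 0.809300
step 8 [8y] zero: DF = P = 781/1000 ≈ 0.781000

1 1 9887/10000
2 2 4789/5000
3 3 9273/10000
4 4 2243/2500
5 5 8869/10000
6 6 8451/10000
7 7 8093/10000
8 8 781/1000
DF(2y) is solved at step 2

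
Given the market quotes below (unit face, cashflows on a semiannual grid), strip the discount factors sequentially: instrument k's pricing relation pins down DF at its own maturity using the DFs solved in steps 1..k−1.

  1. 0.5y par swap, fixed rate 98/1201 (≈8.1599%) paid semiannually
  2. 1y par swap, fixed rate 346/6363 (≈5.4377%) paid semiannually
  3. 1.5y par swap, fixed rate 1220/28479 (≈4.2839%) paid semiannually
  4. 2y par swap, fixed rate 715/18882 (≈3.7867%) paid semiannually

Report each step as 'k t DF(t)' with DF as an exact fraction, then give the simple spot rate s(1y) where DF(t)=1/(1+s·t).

1 1/2 1201/1250
2 1 9481/10000
3 3/2 939/1000
4 2 1857/2000
s(1y) = (1/(9481/10000) − 1)/(1) = 519/9481 ≈ 5.4741%

step 1 [0.5y] swap r/2=49/1201: DF=(1 − 49/1201·(0))/(1+49/1201) = 1201/1250 ≈ 0.960800
step 2 [1y] swap r/2=173/6363: DF=(1 − 173/6363·(0.960800))/(1+173/6363) = 9481/10000 ≈ 0.948100
step 3 [1.5y] swap r/2=610/28479: DF=(1 − 610/28479·(0.960800+0.948100))/(1+610/28479) = 939/1000 ≈ 0.939000
step 4 [2y] swap r/2=715/37764: DF=(1 − 715/37764·(0.960800+0.948100+0.939000))/(1+715/37764) = 1857/2000 ≈ 0.928500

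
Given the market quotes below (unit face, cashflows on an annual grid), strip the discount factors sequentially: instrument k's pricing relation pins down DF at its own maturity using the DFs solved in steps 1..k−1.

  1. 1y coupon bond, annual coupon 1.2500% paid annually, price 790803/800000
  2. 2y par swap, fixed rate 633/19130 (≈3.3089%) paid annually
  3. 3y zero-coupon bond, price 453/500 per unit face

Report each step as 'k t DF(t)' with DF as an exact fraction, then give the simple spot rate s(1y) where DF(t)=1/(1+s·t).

1 1 9763/10000
2 2 9367/10000
3 3 453/500
s(1y) = (1/(9763/10000) − 1)/(1) = 237/9763 ≈ 2.4275%

step 1 [1y] bond c/1=1/80: DF=(790803/800000 − 1/80·(0))/(1+1/80) = 9763/10000 ≈ 0.976300
step 2 [2y] swap r/1=633/19130: DF=(1 − 633/19130·(0.976300))/(1+633/19130) = 9367/10000 ≈ 0.936700
step 3 [3y] zero: DF = P = 453/500 ≈ 0.906000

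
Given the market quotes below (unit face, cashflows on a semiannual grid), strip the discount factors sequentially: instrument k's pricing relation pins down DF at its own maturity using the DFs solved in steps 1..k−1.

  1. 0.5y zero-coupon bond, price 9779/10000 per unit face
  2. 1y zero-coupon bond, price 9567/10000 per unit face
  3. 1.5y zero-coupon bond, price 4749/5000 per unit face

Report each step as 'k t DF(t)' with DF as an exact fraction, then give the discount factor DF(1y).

step 1 [0.5y] zero: DF = P = 9779/10000 ≈ 0.977900
step 2 [1y] zero: DF = P = 9567/10000 ≈ 0.956700
step 3 [1.5y] zero: DF = P = 4749/5000 ≈ 0.949800

1 1/2 9779/10000
2 1 9567/10000
3 3/2 4749/5000
DF(1y) = 9567/10000 ≈ 0.956700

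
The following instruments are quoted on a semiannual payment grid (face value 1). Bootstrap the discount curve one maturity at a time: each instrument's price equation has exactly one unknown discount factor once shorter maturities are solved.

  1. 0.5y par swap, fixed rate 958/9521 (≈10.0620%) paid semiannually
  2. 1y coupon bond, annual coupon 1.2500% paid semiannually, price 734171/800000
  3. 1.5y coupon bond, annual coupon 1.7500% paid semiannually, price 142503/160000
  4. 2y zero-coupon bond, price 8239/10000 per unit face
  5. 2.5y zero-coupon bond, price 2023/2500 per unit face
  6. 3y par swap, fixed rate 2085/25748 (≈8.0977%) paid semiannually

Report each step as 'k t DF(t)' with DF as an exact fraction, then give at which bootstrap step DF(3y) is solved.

1 1/2 9521/10000
2 1 9061/10000
3 3/2 2167/2500
4 2 8239/10000
5 5/2 2023/2500
6 3 1583/2000
DF(3y) is solved at step 6

step 1 [0.5y] swap r/2=479/9521: DF=(1 − 479/9521·(0))/(1+479/9521) = 9521/10000 ≈ 0.952100
step 2 [1y] bond c/2=1/160: DF=(734171/800000 − 1/160·(0.952100))/(1+1/160) = 9061/10000 ≈ 0.906100
step 3 [1.5y] bond c/2=7/800: DF=(142503/160000 − 7/800·(0.952100+0.906100))/(1+7/800) = 2167/2500 ≈ 0.866800
step 4 [2y] zero: DF = P = 8239/10000 ≈ 0.823900
step 5 [2.5y] zero: DF = P = 2023/2500 ≈ 0.809200
step 6 [3y] swap r/2=2085/51496: DF=(1 − 2085/51496·(0.952100+0.906100+0.866800+0.823900+0.809200))/(1+2085/51496) = 1583/2000 ≈ 0.791500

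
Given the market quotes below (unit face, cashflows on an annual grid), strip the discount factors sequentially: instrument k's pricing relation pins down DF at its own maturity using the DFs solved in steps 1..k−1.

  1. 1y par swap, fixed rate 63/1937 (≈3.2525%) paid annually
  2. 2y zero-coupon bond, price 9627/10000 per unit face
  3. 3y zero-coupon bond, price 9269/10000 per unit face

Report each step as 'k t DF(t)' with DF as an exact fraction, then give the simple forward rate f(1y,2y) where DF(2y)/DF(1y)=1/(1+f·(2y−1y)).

step 1 [1y] swap r/1=63/1937: DF=(1 − 63/1937·(0))/(1+63/1937) = 1937/2000 ≈ 0.968500
step 2 [2y] zero: DF = P = 9627/10000 ≈ 0.962700
step 3 [3y] zero: DF = P = 9269/10000 ≈ 0.926900

1 1 1937/2000
2 2 9627/10000
3 3 9269/10000
f(1y,2y) = ((1937/2000)/(9627/10000) − 1)/(1) = 58/9627 ≈ 0.6025%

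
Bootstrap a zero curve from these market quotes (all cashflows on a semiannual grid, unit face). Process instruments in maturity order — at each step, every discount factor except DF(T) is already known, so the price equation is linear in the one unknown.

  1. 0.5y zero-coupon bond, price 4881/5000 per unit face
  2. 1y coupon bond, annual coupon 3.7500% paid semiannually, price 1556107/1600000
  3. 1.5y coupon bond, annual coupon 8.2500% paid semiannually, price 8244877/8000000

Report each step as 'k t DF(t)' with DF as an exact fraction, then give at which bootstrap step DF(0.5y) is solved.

step 1 [0.5y] zero: DF = P = 4881/5000 ≈ 0.976200
step 2 [1y] bond c/2=3/160: DF=(1556107/1600000 − 3/160·(0.976200))/(1+3/160) = 9367/10000 ≈ 0.936700
step 3 [1.5y] bond c/2=33/800: DF=(8244877/8000000 − 33/800·(0.976200+0.936700))/(1+33/800) = 457/500 ≈ 0.914000

1 1/2 4881/5000
2 1 9367/10000
3 3/2 457/500
DF(0.5y) is solved at step 1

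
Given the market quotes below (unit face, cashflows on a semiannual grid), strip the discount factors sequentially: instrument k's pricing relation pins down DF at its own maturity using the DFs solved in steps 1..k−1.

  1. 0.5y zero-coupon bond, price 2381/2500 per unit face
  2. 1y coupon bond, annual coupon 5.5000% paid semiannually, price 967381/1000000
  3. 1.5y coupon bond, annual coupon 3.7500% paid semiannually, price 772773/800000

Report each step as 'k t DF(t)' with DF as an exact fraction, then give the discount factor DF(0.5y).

step 1 [0.5y] zero: DF = P = 2381/2500 ≈ 0.952400
step 2 [1y] bond c/2=11/400: DF=(967381/1000000 − 11/400·(0.952400))/(1+11/400) = 229/250 ≈ 0.916000
step 3 [1.5y] bond c/2=3/160: DF=(772773/800000 − 3/160·(0.952400+0.916000))/(1+3/160) = 4569/5000 ≈ 0.913800

1 1/2 2381/2500
2 1 229/250
3 3/2 4569/5000
DF(0.5y) = 2381/2500 ≈ 0.952400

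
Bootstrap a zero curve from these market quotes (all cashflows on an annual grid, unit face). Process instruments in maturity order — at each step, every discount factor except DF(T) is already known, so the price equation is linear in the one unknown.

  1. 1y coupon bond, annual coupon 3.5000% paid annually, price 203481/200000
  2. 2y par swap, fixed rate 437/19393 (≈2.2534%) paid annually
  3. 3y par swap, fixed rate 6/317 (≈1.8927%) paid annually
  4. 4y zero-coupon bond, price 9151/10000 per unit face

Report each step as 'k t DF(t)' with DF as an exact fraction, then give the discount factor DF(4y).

1 1 983/1000
2 2 9563/10000
3 3 4727/5000
4 4 9151/10000
DF(4y) = 9151/10000 ≈ 0.915100

step 1 [1y] bond c/1=7/200: DF=(203481/200000 − 7/200·(0))/(1+7/200) = 983/1000 ≈ 0.983000
step 2 [2y] swap r/1=437/19393: DF=(1 − 437/19393·(0.983000))/(1+437/19393) = 9563/10000 ≈ 0.956300
step 3 [3y] swap r/1=6/317: DF=(1 − 6/317·(0.983000+0.956300))/(1+6/317) = 4727/5000 ≈ 0.945400
step 4 [4y] zero: DF = P = 9151/10000 ≈ 0.915100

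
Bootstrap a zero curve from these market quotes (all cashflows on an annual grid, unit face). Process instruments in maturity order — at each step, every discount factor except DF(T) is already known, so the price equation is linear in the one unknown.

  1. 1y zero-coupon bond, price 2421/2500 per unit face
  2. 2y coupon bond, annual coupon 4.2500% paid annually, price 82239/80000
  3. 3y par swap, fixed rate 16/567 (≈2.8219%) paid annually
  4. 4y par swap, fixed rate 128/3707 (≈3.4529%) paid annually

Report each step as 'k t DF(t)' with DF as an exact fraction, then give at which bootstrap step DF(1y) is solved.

1 1 2421/2500
2 2 4733/5000
3 3 23/25
4 4 109/125
DF(1y) is solved at step 1

step 1 [1y] zero: DF = P = 2421/2500 ≈ 0.968400
step 2 [2y] bond c/1=17/400: DF=(82239/80000 − 17/400·(0.968400))/(1+17/400) = 4733/5000 ≈ 0.946600
step 3 [3y] swap r/1=16/567: DF=(1 − 16/567·(0.968400+0.946600))/(1+16/567) = 23/25 ≈ 0.920000
step 4 [4y] swap r/1=128/3707: DF=(1 − 128/3707·(0.968400+0.946600+0.920000))/(1+128/3707) = 109/125 ≈ 0.872000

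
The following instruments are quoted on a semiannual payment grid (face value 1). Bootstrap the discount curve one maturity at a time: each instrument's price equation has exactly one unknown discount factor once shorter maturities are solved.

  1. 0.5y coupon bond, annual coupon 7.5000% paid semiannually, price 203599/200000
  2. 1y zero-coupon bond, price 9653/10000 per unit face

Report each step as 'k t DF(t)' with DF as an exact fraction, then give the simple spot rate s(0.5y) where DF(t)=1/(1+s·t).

step 1 [0.5y] bond c/2=3/80: DF=(203599/200000 − 3/80·(0))/(1+3/80) = 2453/2500 ≈ 0.981200
step 2 [1y] zero: DF = P = 9653/10000 ≈ 0.965300

1 1/2 2453/2500
2 1 9653/10000
s(0.5y) = (1/(2453/2500) − 1)/(1/2) = 94/2453 ≈ 3.8320%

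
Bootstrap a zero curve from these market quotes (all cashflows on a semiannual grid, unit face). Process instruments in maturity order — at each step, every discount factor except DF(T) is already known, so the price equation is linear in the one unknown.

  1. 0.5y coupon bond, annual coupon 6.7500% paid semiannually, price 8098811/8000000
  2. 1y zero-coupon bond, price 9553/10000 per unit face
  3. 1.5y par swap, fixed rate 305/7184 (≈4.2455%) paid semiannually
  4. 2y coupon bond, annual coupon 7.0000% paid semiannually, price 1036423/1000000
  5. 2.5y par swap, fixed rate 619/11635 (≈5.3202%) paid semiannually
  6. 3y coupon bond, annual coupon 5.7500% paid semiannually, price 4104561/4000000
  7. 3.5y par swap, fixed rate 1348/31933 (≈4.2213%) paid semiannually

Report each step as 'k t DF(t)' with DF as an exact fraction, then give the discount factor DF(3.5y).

step 1 [0.5y] bond c/2=27/800: DF=(8098811/8000000 − 27/800·(0))/(1+27/800) = 9793/10000 ≈ 0.979300
step 2 [1y] zero: DF = P = 9553/10000 ≈ 0.955300
step 3 [1.5y] swap r/2=305/14368: DF=(1 − 305/14368·(0.979300+0.955300))/(1+305/14368) = 939/1000 ≈ 0.939000
step 4 [2y] bond c/2=7/200: DF=(1036423/1000000 − 7/200·(0.979300+0.955300+0.939000))/(1+7/200) = 4521/5000 ≈ 0.904200
step 5 [2.5y] swap r/2=619/23270: DF=(1 − 619/23270·(0.979300+0.955300+0.939000+0.904200))/(1+619/23270) = 4381/5000 ≈ 0.876200
step 6 [3y] bond c/2=23/800: DF=(4104561/4000000 − 23/800·(0.979300+0.955300+0.939000+0.904200+0.876200))/(1+23/800) = 4337/5000 ≈ 0.867400
step 7 [3.5y] swap r/2=674/31933: DF=(1 − 674/31933·(0.979300+0.955300+0.939000+0.904200+0.876200+0.867400))/(1+674/31933) = 2163/2500 ≈ 0.865200

1 1/2 9793/10000
2 1 9553/10000
3 3/2 939/1000
4 2 4521/5000
5 5/2 4381/5000
6 3 4337/5000
7 7/2 2163/2500
DF(3.5y) = 2163/2500 ≈ 0.865200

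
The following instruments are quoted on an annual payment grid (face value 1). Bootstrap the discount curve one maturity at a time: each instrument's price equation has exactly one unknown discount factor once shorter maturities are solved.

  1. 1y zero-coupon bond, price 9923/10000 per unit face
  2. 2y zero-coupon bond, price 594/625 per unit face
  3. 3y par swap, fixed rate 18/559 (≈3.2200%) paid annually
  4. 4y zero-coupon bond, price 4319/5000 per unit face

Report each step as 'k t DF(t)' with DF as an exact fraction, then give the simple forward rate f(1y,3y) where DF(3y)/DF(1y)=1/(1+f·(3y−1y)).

1 1 9923/10000
2 2 594/625
3 3 4541/5000
4 4 4319/5000
f(1y,3y) = ((9923/10000)/(4541/5000) − 1)/(2) = 841/18164 ≈ 4.6300%

step 1 [1y] zero: DF = P = 9923/10000 ≈ 0.992300
step 2 [2y] zero: DF = P = 594/625 ≈ 0.950400
step 3 [3y] swap r/1=18/559: DF=(1 − 18/559·(0.992300+0.950400))/(1+18/559) = 4541/5000 ≈ 0.908200
step 4 [4y] zero: DF = P = 4319/5000 ≈ 0.863800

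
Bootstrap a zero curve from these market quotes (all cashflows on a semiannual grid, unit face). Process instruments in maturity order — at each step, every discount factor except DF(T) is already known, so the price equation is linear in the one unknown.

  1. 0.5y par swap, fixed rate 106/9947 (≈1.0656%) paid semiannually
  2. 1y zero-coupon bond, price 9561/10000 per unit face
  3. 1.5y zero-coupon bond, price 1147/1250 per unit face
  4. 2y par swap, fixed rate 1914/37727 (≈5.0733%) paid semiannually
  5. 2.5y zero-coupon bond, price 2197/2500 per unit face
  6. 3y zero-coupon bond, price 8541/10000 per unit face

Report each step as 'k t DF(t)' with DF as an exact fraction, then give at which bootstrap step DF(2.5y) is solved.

step 1 [0.5y] swap r/2=53/9947: DF=(1 − 53/9947·(0))/(1+53/9947) = 9947/10000 ≈ 0.994700
step 2 [1y] zero: DF = P = 9561/10000 ≈ 0.956100
step 3 [1.5y] zero: DF = P = 1147/1250 ≈ 0.917600
step 4 [2y] swap r/2=957/37727: DF=(1 − 957/37727·(0.994700+0.956100+0.917600))/(1+957/37727) = 9043/10000 ≈ 0.904300
step 5 [2.5y] zero: DF = P = 2197/2500 ≈ 0.878800
step 6 [3y] zero: DF = P = 8541/10000 ≈ 0.854100

1 1/2 9947/10000
2 1 9561/10000
3 3/2 1147/1250
4 2 9043/10000
5 5/2 2197/2500
6 3 8541/10000
DF(2.5y) is solved at step 5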